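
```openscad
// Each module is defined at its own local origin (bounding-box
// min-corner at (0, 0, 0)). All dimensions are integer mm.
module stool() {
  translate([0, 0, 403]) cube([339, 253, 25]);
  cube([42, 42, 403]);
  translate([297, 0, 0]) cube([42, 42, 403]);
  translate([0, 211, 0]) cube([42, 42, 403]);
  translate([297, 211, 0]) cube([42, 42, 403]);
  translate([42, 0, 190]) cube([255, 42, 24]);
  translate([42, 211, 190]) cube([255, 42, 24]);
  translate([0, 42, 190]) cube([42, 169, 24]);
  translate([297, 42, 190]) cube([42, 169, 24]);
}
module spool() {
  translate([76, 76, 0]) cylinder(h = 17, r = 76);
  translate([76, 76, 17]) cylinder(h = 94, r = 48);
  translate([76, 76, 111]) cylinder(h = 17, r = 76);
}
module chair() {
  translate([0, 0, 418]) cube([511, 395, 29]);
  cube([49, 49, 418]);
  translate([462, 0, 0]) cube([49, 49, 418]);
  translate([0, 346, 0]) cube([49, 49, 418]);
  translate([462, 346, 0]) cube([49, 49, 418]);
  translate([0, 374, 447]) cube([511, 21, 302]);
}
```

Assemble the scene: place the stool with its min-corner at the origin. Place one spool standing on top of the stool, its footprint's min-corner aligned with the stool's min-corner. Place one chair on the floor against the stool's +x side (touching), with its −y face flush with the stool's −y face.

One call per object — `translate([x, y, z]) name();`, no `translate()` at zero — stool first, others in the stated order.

stool();
translate([0, 0, 428]) spool();
translate([339, 0, 0]) chair();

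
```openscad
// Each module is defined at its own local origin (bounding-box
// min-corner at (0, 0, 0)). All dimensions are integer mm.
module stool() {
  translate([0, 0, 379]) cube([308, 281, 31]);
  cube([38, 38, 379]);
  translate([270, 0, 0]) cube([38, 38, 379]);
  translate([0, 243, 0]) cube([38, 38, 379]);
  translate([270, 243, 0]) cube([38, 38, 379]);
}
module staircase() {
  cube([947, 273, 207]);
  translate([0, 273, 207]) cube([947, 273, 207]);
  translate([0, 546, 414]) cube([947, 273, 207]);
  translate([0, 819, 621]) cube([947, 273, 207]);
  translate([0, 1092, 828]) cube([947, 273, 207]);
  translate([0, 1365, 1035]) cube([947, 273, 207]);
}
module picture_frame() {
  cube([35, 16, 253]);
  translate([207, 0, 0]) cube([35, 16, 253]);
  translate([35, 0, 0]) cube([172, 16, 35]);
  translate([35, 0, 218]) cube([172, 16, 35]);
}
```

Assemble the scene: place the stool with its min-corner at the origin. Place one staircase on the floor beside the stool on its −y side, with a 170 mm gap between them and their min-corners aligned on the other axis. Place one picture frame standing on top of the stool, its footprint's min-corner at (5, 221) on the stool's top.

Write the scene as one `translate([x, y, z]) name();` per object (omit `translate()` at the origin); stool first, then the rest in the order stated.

stool();
translate([0, -1808, 0]) staircase();
translate([5, 221, 410]) picture_frame();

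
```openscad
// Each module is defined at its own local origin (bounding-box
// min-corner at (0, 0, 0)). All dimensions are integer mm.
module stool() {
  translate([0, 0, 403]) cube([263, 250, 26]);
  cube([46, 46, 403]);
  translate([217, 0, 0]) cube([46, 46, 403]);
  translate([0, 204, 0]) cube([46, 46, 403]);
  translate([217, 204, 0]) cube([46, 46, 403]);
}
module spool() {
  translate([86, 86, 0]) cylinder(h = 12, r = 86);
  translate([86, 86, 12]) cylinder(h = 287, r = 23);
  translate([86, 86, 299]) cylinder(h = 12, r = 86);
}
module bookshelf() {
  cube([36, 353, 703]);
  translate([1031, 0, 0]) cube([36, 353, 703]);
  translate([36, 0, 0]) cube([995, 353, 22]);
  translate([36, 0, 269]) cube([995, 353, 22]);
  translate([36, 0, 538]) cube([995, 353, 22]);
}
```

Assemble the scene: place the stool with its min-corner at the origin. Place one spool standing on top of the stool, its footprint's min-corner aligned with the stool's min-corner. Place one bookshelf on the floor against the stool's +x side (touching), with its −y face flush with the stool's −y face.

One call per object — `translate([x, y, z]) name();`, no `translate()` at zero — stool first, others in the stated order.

stool();
translate([0, 0, 429]) spool();
translate([263, 0, 0]) bookshelf();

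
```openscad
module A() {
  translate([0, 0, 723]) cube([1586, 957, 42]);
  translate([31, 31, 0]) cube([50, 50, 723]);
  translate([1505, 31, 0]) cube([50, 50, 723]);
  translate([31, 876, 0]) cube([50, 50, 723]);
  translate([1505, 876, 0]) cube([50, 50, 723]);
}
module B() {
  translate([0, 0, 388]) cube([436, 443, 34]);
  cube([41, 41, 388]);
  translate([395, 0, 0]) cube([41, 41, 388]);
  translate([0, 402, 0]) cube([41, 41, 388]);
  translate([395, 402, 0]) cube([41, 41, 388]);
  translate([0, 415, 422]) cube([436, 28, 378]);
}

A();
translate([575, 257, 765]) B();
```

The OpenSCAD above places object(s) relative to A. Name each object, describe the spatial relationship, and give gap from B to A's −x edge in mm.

A is a table. B is a chair. The chair is on top of the table, centred. The gap from the chair to the table's −x edge is 575 mm.

The chair's min-x is at 575; the table's min-x is 0; gap = 575 mm.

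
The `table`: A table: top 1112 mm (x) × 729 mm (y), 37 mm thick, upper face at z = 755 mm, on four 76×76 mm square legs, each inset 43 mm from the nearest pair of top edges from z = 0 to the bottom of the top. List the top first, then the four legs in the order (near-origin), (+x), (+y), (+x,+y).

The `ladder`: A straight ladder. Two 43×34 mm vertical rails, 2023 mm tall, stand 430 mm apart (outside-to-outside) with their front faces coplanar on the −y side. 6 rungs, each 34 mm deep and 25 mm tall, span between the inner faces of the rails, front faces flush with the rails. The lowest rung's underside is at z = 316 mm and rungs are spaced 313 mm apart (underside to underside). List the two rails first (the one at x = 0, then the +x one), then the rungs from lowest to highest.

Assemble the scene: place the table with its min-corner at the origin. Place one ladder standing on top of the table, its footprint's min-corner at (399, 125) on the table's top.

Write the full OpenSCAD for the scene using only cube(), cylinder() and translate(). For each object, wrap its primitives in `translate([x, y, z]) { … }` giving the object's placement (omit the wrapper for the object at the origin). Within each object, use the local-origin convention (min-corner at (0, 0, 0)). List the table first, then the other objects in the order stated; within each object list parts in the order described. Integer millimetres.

translate([0, 0, 718]) cube([1112, 729, 37]);
translate([43, 43, 0]) cube([76, 76, 718]);
translate([993, 43, 0]) cube([76, 76, 718]);
translate([43, 610, 0]) cube([76, 76, 718]);
translate([993, 610, 0]) cube([76, 76, 718]);
translate([399, 125, 755]) {
  cube([43, 34, 2023]);
  translate([387, 0, 0]) cube([43, 34, 2023]);
  translate([43, 0, 316]) cube([344, 34, 25]);
  translate([43, 0, 629]) cube([344, 34, 25]);
  translate([43, 0, 942]) cube([344, 34, 25]);
  translate([43, 0, 1255]) cube([344, 34, 25]);
  translate([43, 0, 1568]) cube([344, 34, 25]);
  translate([43, 0, 1881]) cube([344, 34, 25]);
}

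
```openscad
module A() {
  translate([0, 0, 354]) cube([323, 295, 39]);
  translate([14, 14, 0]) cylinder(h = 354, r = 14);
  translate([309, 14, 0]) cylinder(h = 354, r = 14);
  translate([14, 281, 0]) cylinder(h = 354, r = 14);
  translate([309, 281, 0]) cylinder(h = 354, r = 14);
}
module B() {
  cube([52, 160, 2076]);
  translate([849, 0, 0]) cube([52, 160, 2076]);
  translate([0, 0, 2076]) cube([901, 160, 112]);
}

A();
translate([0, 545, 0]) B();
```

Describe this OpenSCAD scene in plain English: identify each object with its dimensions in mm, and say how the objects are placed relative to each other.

A is a four-legged stool. The seat is 323×295 mm, 39 mm thick, top at z = 393 mm. It stands on four round legs, each 28 mm in diameter, from z = 0 to the seat underside, each leg's axis is inset half a diameter from the nearest pair of seat edges (so the leg's bounding box is flush with the corner).

B is a door frame. The clear opening is 797 mm wide and 2076 mm high. Two 52 mm wide jambs, 160 mm deep, stand either side of the opening from the floor to the top of the opening. A 112 mm thick head sits across the top of both jambs, spanning the full outside width of the frame.

The door frame is on the floor beside the stool on its +y side.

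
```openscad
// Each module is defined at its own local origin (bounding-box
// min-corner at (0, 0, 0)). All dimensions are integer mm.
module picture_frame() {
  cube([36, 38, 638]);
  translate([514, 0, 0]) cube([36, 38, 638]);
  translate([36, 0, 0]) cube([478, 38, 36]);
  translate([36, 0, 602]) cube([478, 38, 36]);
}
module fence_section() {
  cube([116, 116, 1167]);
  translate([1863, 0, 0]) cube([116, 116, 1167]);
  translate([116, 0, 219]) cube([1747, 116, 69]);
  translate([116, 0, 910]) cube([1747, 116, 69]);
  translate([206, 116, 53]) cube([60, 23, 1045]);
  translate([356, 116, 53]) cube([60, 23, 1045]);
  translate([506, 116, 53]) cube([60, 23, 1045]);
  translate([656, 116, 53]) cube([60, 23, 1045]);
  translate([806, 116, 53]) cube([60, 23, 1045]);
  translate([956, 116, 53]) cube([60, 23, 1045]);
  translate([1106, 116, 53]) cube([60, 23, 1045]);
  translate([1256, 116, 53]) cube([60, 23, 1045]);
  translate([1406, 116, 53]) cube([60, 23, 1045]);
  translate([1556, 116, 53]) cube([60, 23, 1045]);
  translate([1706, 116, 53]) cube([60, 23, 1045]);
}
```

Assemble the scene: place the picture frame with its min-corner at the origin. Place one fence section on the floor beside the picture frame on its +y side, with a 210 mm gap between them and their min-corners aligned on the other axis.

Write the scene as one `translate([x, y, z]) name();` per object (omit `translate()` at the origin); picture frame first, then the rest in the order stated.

picture_frame();
translate([0, 248, 0]) fence_section();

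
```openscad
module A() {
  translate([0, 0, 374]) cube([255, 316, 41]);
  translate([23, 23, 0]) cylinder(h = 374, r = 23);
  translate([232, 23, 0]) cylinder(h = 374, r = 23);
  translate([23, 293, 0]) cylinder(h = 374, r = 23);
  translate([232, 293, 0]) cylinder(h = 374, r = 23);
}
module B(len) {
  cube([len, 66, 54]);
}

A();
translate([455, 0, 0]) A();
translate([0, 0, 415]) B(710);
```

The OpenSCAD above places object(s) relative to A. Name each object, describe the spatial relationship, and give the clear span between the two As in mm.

A is a stool. B is a beam. A beam spans the tops of two stools. The clear span between the two stools is 200 mm.

Second stool starts at x = 455; first ends at x = 255; clear span = 455 − 255 = 200 mm.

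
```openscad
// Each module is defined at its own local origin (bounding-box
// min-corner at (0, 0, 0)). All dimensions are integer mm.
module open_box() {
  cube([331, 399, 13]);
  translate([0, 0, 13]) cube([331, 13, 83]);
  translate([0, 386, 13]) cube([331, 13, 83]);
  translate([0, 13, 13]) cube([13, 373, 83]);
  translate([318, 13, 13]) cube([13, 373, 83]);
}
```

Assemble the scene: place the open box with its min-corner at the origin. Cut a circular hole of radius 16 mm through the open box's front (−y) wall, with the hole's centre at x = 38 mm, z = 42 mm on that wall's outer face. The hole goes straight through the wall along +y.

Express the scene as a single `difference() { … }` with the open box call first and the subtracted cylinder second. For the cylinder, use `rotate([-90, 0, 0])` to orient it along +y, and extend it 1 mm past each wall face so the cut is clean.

difference() {
  open_box();
  translate([38, -1, 42]) rotate([-90, 0, 0]) cylinder(h = 15, r = 16);
}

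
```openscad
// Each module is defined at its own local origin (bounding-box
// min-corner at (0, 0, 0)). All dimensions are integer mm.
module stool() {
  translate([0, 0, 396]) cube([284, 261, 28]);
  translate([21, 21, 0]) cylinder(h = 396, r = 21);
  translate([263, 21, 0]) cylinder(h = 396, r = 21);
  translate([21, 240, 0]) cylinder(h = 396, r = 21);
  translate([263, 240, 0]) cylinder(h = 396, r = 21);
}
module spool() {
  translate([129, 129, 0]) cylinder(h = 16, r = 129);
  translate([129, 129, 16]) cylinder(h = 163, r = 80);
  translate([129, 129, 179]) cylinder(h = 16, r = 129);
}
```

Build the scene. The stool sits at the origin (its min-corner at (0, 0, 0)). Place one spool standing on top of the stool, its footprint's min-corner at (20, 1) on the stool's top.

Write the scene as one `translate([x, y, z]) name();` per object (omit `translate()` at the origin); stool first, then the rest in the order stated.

stool();
translate([20, 1, 424]) spool();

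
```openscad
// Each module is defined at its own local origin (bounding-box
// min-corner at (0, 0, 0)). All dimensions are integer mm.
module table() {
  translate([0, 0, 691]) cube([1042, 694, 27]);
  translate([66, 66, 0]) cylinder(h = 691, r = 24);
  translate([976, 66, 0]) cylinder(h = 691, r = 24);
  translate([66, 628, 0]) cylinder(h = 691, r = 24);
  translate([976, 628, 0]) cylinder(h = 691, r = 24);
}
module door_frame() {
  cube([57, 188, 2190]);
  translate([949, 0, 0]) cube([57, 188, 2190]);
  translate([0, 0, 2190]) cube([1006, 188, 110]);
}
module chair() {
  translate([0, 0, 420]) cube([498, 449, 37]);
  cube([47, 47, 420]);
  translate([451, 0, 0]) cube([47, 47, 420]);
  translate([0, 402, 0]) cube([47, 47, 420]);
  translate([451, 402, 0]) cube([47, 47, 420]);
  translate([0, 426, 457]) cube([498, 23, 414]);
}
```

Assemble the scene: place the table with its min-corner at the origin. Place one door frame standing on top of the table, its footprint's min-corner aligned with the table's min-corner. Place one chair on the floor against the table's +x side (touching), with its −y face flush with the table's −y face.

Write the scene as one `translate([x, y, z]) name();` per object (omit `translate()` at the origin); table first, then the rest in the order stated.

table();
translate([0, 0, 718]) door_frame();
translate([1042, 0, 0]) chair();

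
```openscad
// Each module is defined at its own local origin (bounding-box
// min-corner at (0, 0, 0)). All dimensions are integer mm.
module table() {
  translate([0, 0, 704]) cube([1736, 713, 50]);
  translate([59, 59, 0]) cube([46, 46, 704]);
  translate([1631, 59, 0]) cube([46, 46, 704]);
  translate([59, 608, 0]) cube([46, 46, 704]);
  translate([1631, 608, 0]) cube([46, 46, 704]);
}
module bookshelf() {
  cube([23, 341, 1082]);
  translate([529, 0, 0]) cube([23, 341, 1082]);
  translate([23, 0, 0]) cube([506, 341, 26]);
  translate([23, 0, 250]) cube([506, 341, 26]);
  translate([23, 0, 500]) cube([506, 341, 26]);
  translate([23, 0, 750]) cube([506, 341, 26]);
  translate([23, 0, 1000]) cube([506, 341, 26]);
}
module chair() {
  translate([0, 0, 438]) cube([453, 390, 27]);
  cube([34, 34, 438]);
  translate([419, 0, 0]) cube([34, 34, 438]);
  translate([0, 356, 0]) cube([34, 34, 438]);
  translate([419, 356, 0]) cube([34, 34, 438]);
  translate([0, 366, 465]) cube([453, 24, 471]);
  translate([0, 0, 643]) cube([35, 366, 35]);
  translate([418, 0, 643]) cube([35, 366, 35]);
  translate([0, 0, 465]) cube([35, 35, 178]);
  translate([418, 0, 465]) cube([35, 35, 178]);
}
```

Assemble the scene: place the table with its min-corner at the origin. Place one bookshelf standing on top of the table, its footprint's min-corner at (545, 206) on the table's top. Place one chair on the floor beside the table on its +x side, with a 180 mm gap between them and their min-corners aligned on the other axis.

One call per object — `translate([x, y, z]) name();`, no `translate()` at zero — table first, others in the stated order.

table();
translate([545, 206, 754]) bookshelf();
translate([1916, 0, 0]) chair();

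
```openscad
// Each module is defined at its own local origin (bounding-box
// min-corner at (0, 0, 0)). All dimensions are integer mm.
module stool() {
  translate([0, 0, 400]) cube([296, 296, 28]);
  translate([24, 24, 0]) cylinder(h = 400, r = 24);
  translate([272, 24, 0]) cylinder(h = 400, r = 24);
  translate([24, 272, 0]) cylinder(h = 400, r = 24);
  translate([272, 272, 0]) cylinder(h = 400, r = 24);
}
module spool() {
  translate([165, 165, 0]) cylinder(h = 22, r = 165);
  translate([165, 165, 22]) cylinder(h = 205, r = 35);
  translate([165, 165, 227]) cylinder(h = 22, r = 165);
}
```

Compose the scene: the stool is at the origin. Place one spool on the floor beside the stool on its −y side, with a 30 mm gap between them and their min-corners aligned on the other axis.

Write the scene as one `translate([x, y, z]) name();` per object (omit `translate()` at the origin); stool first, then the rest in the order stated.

stool();
translate([0, -360, 0]) spool();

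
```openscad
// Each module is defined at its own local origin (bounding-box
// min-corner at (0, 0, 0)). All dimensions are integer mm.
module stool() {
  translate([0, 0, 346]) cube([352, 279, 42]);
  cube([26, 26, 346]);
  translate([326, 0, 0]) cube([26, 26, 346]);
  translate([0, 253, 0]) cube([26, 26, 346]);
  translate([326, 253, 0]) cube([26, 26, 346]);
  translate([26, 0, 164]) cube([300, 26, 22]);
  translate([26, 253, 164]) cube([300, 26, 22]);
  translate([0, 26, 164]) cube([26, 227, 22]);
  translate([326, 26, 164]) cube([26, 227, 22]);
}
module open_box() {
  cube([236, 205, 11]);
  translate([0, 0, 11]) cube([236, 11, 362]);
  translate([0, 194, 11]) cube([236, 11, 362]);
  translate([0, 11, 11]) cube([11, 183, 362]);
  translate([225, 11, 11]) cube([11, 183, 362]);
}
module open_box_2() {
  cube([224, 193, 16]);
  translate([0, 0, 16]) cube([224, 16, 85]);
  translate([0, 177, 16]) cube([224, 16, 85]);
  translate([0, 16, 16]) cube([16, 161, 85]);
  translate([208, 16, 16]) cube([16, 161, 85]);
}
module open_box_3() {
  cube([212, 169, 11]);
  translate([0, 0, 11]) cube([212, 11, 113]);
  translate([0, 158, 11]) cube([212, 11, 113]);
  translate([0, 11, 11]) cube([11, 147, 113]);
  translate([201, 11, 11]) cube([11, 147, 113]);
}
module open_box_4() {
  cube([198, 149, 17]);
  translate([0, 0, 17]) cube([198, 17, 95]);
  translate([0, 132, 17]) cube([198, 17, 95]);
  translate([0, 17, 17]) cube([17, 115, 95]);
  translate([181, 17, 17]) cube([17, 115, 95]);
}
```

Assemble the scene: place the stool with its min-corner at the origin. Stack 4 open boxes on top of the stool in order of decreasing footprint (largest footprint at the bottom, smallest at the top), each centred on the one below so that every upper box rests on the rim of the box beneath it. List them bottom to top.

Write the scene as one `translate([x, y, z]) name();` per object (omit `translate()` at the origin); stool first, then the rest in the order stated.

stool();
translate([58, 37, 388]) open_box();
translate([64, 43, 761]) open_box_2();
translate([70, 55, 862]) open_box_3();
translate([77, 65, 986]) open_box_4();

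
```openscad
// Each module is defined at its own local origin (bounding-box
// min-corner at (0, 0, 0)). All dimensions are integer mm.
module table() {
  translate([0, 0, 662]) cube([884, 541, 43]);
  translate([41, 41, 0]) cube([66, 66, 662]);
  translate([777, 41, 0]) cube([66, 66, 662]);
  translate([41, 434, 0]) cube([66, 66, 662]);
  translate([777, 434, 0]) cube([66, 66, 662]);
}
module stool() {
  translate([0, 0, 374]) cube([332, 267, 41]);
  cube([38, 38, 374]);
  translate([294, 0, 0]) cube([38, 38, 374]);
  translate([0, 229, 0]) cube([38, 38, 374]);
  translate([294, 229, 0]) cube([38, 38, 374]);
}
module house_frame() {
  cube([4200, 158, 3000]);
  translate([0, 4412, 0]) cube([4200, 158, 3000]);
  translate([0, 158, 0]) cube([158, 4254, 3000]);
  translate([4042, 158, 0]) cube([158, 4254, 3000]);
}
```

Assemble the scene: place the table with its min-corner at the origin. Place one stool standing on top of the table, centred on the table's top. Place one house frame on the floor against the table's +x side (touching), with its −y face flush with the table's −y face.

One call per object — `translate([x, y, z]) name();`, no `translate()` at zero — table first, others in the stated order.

table();
translate([276, 137, 705]) stool();
translate([884, 0, 0]) house_frame();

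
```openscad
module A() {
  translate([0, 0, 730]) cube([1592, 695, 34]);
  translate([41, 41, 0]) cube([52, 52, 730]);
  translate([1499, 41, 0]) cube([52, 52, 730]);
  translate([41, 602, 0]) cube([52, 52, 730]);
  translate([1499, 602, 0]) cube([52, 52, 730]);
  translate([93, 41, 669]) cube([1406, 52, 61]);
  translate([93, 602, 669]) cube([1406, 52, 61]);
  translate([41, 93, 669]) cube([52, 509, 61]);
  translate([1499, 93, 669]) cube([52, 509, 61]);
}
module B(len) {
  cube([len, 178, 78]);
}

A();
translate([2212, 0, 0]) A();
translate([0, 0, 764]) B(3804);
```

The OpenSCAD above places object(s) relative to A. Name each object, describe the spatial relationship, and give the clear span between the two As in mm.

A is a table. B is a beam. A beam spans the tops of two tables. The clear span between the two tables is 620 mm.

Second table starts at x = 2212; first ends at x = 1592; clear span = 2212 − 1592 = 620 mm.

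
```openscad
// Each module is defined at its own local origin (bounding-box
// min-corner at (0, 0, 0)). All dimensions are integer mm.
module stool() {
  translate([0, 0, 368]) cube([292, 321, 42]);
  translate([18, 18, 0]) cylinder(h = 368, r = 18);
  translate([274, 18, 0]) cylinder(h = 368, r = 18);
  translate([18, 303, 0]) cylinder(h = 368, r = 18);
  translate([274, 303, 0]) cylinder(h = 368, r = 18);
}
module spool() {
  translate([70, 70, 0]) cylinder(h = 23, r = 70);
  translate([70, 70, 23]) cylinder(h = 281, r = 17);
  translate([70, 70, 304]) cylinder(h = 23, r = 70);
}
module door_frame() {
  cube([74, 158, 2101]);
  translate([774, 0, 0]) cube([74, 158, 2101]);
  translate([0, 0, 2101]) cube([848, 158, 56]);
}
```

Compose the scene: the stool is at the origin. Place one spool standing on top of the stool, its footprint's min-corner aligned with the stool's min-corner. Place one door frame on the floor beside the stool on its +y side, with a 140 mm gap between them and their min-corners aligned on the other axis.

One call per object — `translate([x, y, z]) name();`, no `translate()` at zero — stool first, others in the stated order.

stool();
translate([0, 0, 410]) spool();
translate([0, 461, 0]) door_frame();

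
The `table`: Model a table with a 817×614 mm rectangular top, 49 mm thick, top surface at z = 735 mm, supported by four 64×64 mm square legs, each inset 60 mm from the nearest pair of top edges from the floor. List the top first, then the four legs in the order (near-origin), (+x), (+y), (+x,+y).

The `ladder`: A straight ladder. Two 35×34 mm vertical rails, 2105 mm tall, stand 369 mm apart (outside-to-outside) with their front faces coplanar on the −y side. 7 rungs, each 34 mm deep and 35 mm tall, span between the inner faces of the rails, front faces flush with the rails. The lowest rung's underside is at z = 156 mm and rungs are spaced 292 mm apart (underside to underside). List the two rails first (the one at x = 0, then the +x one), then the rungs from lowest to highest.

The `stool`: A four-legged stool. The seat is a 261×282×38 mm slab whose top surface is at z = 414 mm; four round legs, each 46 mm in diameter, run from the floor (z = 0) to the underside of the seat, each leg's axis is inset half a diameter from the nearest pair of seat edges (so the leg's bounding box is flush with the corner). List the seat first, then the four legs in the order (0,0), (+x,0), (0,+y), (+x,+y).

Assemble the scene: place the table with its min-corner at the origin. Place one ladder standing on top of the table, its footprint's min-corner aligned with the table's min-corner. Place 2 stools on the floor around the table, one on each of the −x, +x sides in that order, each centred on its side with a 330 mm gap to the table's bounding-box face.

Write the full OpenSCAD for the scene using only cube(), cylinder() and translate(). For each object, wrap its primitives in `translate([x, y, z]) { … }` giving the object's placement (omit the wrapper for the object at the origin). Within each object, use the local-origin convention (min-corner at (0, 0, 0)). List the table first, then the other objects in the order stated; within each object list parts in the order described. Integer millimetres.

translate([0, 0, 686]) cube([817, 614, 49]);
translate([60, 60, 0]) cube([64, 64, 686]);
translate([693, 60, 0]) cube([64, 64, 686]);
translate([60, 490, 0]) cube([64, 64, 686]);
translate([693, 490, 0]) cube([64, 64, 686]);
translate([0, 0, 735]) {
  cube([35, 34, 2105]);
  translate([334, 0, 0]) cube([35, 34, 2105]);
  translate([35, 0, 156]) cube([299, 34, 35]);
  translate([35, 0, 448]) cube([299, 34, 35]);
  translate([35, 0, 740]) cube([299, 34, 35]);
  translate([35, 0, 1032]) cube([299, 34, 35]);
  translate([35, 0, 1324]) cube([299, 34, 35]);
  translate([35, 0, 1616]) cube([299, 34, 35]);
  translate([35, 0, 1908]) cube([299, 34, 35]);
}
translate([-591, 166, 0]) {
  translate([0, 0, 376]) cube([261, 282, 38]);
  translate([23, 23, 0]) cylinder(h = 376, r = 23);
  translate([238, 23, 0]) cylinder(h = 376, r = 23);
  translate([23, 259, 0]) cylinder(h = 376, r = 23);
  translate([238, 259, 0]) cylinder(h = 376, r = 23);
}
translate([1147, 166, 0]) {
  translate([0, 0, 376]) cube([261, 282, 38]);
  translate([23, 23, 0]) cylinder(h = 376, r = 23);
  translate([238, 23, 0]) cylinder(h = 376, r = 23);
  translate([23, 259, 0]) cylinder(h = 376, r = 23);
  translate([238, 259, 0]) cylinder(h = 376, r = 23);
}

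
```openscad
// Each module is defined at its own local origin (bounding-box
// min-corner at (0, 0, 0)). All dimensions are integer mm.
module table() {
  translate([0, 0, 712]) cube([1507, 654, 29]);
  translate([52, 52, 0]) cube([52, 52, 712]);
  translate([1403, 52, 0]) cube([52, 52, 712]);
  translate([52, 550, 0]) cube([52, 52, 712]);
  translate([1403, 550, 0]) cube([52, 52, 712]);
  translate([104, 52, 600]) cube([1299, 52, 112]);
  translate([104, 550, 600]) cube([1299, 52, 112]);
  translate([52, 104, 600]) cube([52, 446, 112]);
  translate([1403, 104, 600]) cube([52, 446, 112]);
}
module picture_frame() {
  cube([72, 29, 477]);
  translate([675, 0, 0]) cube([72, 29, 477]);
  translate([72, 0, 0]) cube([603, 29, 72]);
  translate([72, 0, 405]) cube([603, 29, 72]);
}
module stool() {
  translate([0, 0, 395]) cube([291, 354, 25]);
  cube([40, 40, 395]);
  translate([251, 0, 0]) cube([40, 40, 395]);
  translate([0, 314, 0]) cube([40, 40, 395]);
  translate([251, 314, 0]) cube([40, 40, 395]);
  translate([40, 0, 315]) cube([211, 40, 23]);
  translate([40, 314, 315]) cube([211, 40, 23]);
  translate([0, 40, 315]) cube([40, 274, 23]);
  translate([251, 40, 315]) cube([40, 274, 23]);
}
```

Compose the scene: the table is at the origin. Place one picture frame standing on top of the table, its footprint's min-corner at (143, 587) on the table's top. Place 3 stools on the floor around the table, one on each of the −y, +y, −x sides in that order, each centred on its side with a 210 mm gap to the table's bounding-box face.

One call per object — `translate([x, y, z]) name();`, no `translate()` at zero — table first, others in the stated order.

table();
translate([143, 587, 741]) picture_frame();
translate([608, -564, 0]) stool();
translate([608, 864, 0]) stool();
translate([-501, 150, 0]) stool();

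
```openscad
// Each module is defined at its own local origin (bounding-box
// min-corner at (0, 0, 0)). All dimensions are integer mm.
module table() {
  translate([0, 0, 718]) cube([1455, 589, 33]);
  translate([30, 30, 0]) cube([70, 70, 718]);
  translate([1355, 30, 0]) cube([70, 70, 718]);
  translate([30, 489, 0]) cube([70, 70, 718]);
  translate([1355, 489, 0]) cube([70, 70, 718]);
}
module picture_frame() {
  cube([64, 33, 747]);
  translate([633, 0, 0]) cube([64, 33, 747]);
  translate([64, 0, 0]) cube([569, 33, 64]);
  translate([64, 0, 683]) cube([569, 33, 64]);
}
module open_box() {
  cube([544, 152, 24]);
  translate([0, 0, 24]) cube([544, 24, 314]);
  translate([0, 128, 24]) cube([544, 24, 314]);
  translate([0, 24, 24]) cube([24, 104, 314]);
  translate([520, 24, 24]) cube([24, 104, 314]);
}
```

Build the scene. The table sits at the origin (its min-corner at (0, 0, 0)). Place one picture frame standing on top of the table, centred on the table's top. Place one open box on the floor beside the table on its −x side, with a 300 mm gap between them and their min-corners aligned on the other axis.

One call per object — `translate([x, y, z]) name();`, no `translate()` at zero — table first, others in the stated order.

table();
translate([379, 278, 751]) picture_frame();
translate([-844, 0, 0]) open_box();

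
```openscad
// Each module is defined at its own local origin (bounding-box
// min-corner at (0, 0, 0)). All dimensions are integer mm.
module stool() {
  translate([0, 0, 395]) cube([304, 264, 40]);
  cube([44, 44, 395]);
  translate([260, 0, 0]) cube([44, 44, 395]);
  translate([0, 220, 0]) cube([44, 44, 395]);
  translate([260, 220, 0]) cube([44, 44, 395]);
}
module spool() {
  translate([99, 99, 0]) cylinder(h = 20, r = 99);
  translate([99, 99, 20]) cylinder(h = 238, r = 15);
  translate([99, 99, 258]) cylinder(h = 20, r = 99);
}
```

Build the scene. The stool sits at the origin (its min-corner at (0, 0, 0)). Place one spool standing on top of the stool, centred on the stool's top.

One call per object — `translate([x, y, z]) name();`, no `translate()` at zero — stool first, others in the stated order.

stool();
translate([53, 33, 435]) spool();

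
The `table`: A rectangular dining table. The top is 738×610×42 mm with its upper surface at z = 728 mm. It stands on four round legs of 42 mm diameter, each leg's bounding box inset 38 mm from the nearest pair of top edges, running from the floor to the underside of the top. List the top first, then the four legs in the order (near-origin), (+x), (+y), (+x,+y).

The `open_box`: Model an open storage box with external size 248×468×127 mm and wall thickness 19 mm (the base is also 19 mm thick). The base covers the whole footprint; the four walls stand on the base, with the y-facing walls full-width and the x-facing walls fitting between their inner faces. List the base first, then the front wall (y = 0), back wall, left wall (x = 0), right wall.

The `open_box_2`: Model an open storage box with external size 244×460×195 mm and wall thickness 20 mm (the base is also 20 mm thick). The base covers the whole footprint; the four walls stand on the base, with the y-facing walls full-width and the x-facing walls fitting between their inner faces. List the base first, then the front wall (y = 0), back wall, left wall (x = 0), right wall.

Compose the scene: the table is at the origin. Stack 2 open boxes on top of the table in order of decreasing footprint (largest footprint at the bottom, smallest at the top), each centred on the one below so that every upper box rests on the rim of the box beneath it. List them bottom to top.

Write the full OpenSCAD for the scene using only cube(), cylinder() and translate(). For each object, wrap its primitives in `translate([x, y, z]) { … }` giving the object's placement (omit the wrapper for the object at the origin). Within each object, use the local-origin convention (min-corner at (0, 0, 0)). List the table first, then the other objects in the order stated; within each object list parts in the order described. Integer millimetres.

translate([0, 0, 686]) cube([738, 610, 42]);
translate([59, 59, 0]) cylinder(h = 686, r = 21);
translate([679, 59, 0]) cylinder(h = 686, r = 21);
translate([59, 551, 0]) cylinder(h = 686, r = 21);
translate([679, 551, 0]) cylinder(h = 686, r = 21);
translate([245, 71, 728]) {
  cube([248, 468, 19]);
  translate([0, 0, 19]) cube([248, 19, 108]);
  translate([0, 449, 19]) cube([248, 19, 108]);
  translate([0, 19, 19]) cube([19, 430, 108]);
  translate([229, 19, 19]) cube([19, 430, 108]);
}
translate([247, 75, 855]) {
  cube([244, 460, 20]);
  translate([0, 0, 20]) cube([244, 20, 175]);
  translate([0, 440, 20]) cube([244, 20, 175]);
  translate([0, 20, 20]) cube([20, 420, 175]);
  translate([224, 20, 20]) cube([20, 420, 175]);
}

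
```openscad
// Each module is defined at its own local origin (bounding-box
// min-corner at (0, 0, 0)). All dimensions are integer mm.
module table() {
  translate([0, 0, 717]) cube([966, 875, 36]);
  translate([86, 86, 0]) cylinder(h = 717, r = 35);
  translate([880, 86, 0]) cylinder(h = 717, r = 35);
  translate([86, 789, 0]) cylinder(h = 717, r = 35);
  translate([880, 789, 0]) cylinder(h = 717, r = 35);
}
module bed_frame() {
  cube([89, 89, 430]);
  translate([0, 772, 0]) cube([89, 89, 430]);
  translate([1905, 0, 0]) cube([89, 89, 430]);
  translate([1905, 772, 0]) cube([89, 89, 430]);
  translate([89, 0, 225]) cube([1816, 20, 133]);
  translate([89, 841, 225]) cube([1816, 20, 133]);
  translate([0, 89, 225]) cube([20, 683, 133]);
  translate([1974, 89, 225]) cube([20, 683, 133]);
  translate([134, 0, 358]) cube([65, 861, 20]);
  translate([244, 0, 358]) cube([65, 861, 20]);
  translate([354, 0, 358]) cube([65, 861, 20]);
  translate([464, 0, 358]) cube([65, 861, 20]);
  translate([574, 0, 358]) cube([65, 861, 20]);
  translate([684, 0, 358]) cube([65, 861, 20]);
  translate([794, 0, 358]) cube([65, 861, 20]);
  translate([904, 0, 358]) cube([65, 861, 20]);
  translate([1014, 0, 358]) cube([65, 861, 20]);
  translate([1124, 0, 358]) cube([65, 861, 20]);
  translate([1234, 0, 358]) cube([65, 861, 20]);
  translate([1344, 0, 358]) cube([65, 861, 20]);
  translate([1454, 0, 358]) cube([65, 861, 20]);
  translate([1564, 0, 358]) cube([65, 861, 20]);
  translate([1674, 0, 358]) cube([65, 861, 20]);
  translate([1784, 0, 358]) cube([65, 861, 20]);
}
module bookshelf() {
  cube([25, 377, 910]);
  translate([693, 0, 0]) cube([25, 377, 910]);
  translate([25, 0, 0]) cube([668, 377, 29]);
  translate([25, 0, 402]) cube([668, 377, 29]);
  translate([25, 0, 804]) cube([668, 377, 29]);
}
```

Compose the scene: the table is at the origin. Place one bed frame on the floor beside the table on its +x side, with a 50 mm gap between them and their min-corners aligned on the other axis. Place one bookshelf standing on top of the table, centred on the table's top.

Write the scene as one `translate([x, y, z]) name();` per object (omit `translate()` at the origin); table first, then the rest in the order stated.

table();
translate([1016, 0, 0]) bed_frame();
translate([124, 249, 753]) bookshelf();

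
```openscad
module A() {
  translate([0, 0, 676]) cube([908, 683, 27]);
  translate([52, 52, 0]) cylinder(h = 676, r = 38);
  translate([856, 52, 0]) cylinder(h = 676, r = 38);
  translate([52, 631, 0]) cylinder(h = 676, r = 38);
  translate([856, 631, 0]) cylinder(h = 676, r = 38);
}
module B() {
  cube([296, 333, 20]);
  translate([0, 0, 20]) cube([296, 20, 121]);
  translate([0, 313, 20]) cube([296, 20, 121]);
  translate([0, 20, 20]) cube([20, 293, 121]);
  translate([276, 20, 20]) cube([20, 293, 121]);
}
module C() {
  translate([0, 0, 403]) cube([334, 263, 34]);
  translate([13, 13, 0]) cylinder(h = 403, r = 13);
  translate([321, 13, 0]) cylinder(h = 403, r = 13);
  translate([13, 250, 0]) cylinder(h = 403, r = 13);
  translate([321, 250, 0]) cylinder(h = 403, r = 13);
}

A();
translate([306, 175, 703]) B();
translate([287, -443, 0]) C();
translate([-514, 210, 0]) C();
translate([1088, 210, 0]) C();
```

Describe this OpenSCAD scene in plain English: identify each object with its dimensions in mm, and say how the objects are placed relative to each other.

A is a table with a 908×683 mm rectangular top, 27 mm thick, top surface at z = 703 mm, supported by four round legs of 76 mm diameter, each leg's bounding box inset 14 mm from the nearest pair of top edges, running from the floor.

B is an open storage box with external size 296×333×141 mm and wall thickness 20 mm (the base is also 20 mm thick). The base covers the whole footprint; the four walls stand on the base, with the y-facing walls full-width and the x-facing walls fitting between their inner faces.

C is a four-legged stool. The seat is a 334×263×34 mm slab whose top surface is at z = 437 mm; four round legs, each 26 mm in diameter, run from the floor (z = 0) to the underside of the seat, each leg's axis is inset half a diameter from the nearest pair of seat edges (so the leg's bounding box is flush with the corner).

The open box is on top of the table, centred. Three stools sit around the table at the −y, −x, +x sides.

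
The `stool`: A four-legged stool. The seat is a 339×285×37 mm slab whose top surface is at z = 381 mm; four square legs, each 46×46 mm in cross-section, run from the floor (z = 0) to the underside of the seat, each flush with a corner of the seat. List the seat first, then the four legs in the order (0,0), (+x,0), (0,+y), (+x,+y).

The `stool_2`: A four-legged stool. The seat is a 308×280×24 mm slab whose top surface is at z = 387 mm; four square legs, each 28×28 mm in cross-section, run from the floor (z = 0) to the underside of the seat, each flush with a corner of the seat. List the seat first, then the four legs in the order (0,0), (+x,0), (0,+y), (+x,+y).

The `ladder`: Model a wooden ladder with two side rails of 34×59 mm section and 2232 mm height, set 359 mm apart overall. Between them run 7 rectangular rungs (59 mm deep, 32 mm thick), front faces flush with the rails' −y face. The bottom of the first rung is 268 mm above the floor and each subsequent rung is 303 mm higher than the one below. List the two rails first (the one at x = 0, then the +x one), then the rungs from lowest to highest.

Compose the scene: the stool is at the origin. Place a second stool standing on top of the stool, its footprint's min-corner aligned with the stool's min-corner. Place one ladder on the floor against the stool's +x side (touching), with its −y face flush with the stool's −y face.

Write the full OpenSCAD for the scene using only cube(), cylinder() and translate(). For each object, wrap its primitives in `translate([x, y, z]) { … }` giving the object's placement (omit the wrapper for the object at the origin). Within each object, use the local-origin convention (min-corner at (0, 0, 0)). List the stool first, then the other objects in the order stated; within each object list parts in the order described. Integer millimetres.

translate([0, 0, 344]) cube([339, 285, 37]);
cube([46, 46, 344]);
translate([293, 0, 0]) cube([46, 46, 344]);
translate([0, 239, 0]) cube([46, 46, 344]);
translate([293, 239, 0]) cube([46, 46, 344]);
translate([0, 0, 381]) {
  translate([0, 0, 363]) cube([308, 280, 24]);
  cube([28, 28, 363]);
  translate([280, 0, 0]) cube([28, 28, 363]);
  translate([0, 252, 0]) cube([28, 28, 363]);
  translate([280, 252, 0]) cube([28, 28, 363]);
}
translate([339, 0, 0]) {
  cube([34, 59, 2232]);
  translate([325, 0, 0]) cube([34, 59, 2232]);
  translate([34, 0, 268]) cube([291, 59, 32]);
  translate([34, 0, 571]) cube([291, 59, 32]);
  translate([34, 0, 874]) cube([291, 59, 32]);
  translate([34, 0, 1177]) cube([291, 59, 32]);
  translate([34, 0, 1480]) cube([291, 59, 32]);
  translate([34, 0, 1783]) cube([291, 59, 32]);
  translate([34, 0, 2086]) cube([291, 59, 32]);
}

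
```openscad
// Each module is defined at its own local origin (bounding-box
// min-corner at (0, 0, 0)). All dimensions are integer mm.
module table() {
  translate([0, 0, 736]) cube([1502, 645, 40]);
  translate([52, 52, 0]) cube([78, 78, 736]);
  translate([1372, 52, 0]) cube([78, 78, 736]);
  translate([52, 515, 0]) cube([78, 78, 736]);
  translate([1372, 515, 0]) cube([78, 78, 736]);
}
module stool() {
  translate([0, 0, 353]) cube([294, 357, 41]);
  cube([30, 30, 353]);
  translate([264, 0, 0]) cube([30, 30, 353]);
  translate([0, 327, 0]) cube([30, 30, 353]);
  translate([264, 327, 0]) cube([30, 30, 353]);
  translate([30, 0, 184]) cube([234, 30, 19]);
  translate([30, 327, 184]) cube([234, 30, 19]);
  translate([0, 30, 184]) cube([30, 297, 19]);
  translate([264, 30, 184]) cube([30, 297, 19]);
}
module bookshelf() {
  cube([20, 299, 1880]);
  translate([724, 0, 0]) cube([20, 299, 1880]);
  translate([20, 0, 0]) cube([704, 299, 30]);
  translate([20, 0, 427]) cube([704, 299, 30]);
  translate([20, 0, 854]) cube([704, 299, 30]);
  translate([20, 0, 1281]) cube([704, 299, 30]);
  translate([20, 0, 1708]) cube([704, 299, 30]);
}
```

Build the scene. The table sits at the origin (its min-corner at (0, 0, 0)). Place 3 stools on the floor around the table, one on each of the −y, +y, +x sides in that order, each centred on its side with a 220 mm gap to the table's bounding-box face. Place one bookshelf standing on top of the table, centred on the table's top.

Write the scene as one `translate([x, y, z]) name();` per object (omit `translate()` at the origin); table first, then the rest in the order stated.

table();
translate([604, -577, 0]) stool();
translate([604, 865, 0]) stool();
translate([1722, 144, 0]) stool();
translate([379, 173, 776]) bookshelf();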